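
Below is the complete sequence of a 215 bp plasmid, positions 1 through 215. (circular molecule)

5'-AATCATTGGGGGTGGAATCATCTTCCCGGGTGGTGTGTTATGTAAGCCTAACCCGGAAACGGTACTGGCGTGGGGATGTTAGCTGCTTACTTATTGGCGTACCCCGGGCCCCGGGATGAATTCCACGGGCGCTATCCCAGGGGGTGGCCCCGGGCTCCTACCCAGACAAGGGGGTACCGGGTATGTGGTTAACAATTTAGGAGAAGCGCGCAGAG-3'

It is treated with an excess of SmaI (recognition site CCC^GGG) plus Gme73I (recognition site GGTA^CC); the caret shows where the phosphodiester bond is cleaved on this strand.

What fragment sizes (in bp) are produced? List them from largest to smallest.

SmaI sites (CCCGGG) start at positions 25, 103, 110, 149.
SmaI cuts after base 3 of each site, so after positions 27, 105, 112, 151.
The Gme73I site (GGTACC) starts at position 173.
Gme73I cuts after base 4 of each site, so after position 176.
Combined cut positions: 27, 105, 112, 151, 176.
Circular molecule, 5 cuts → 5 fragments:
  28–105 → 78 bp
  106–112 → 7 bp
  113–151 → 39 bp
  152–176 → 25 bp
  177–215 then 1–27 → 39 + 27 = 66 bp
Sorted largest to smallest: 78, 66, 39, 25, 7 bp.

78, 66, 39, 25, 7 bp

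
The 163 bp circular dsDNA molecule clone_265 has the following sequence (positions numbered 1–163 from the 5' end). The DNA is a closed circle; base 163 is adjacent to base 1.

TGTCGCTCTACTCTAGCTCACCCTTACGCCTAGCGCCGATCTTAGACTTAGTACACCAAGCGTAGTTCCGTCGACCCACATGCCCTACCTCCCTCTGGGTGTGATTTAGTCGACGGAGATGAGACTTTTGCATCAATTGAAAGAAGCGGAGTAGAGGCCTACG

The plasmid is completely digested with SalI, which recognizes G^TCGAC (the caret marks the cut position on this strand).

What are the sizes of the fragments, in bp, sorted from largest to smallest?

SalI sites (GTCGAC) start at positions 70, 109.
SalI cuts after the first base of each site, so after positions 70, 109.
Circular molecule, 2 cuts → 2 fragments:
  71–109 → 39 bp
  110–163 then 1–70 → 54 + 70 = 124 bp
Sorted largest to smallest: 124, 39 bp.

124, 39 bp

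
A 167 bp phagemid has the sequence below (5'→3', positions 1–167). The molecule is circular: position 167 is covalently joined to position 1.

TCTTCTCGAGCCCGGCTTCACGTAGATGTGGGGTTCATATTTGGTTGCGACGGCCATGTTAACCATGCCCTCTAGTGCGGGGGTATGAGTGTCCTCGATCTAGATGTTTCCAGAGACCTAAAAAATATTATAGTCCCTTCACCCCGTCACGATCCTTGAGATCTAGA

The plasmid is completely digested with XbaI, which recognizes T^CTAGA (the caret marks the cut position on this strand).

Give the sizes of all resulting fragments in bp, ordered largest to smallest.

104, 63 bp

XbaI sites (TCTAGA) start at positions 99, 162.
XbaI cuts after the first base of each site, so after positions 99, 162.
Circular molecule, 2 cuts → 2 fragments:
  100–162 → 63 bp
  163–167 then 1–99 → 5 + 99 = 104 bp
Sorted largest to smallest: 104, 63 bp.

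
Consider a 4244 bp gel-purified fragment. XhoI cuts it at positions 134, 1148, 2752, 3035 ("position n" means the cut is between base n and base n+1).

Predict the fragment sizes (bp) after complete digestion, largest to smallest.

1604, 1209, 1014, 283, 134 bp

Linear molecule, 4 cuts → 5 fragments:
  134 − 0 = 134 bp
  1148 − 134 = 1014 bp
  2752 − 1148 = 1604 bp
  3035 − 2752 = 283 bp
  4244 − 3035 = 1209 bp
Sorted largest to smallest: 1604, 1209, 1014, 283, 134 bp.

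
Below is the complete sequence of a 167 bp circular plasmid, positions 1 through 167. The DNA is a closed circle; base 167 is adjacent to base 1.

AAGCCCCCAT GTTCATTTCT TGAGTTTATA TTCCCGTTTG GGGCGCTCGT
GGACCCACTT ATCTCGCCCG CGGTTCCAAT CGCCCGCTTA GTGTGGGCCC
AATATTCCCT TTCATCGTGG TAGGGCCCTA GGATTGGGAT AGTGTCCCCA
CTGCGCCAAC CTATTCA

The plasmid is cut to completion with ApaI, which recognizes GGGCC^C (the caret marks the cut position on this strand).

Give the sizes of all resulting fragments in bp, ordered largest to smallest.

ApaI sites (GGGCCC) start at positions 95, 123.
ApaI cuts after base 5 of each site (before the last base), so after positions 99, 127.
Circular molecule, 2 cuts → 2 fragments:
  100–127 → 28 bp
  128–167 then 1–99 → 40 + 99 = 139 bp
Sorted largest to smallest: 139, 28 bp.

139, 28 bp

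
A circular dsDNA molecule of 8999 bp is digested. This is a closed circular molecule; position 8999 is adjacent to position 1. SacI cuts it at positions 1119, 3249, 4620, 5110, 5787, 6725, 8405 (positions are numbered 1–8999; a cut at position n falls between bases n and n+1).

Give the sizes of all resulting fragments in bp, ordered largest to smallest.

2130, 1713, 1680, 1371, 938, 677, 490 bp

Circular molecule, 7 cuts → 7 fragments:
  3249 − 1119 = 2130 bp
  4620 − 3249 = 1371 bp
  5110 − 4620 = 490 bp
  5787 − 5110 = 677 bp
  6725 − 5787 = 938 bp
  8405 − 6725 = 1680 bp
  wrap: 8999 − 8405 + 1119 = 1713 bp
Sorted largest to smallest: 2130, 1713, 1680, 1371, 938, 677, 490 bp.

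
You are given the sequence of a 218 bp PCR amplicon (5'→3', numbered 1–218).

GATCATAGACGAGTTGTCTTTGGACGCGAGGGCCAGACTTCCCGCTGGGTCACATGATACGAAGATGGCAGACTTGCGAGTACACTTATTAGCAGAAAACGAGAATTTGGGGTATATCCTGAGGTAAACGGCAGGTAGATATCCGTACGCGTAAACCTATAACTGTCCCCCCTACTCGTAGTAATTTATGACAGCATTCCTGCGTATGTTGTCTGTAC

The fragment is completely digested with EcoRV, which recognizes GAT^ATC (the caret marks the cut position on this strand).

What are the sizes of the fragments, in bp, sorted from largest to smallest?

140, 78 bp

The EcoRV site (GATATC) starts at position 138.
EcoRV cuts after base 3 of each site, so after position 140.
Linear molecule, 1 cut → 2 fragments:
  1–140 → 140 bp
  141–218 → 78 bp
Sorted largest to smallest: 140, 78 bp.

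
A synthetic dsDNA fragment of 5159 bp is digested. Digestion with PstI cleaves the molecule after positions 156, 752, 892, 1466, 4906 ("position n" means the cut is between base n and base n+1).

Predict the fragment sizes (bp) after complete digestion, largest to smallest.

3440, 596, 574, 253, 156, 140 bp

Linear molecule, 5 cuts → 6 fragments:
  156 − 0 = 156 bp
  752 − 156 = 596 bp
  892 − 752 = 140 bp
  1466 − 892 = 574 bp
  4906 − 1466 = 3440 bp
  5159 − 4906 = 253 bp
Sorted largest to smallest: 3440, 596, 574, 253, 156, 140 bp.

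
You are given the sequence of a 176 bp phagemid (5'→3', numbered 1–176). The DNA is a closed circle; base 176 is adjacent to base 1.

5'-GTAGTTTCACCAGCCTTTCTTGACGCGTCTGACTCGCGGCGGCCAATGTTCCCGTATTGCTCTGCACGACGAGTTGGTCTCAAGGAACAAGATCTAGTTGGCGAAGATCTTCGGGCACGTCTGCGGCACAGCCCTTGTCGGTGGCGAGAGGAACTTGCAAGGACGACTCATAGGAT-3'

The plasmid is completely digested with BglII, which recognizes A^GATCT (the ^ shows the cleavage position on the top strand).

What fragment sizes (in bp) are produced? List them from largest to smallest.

161, 15 bp

BglII sites (AGATCT) start at positions 90, 105.
BglII cuts after the first base of each site, so after positions 90, 105.
Circular molecule, 2 cuts → 2 fragments:
  91–105 → 15 bp
  106–176 then 1–90 → 71 + 90 = 161 bp
Sorted largest to smallest: 161, 15 bp.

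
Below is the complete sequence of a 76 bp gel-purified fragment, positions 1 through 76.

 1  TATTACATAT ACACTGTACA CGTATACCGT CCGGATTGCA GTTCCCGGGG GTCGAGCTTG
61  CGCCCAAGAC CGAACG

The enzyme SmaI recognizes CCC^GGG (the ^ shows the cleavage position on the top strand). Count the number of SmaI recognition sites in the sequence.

1

CCCGGG occurs starting at position 44.
SmaI cuts at 1 site.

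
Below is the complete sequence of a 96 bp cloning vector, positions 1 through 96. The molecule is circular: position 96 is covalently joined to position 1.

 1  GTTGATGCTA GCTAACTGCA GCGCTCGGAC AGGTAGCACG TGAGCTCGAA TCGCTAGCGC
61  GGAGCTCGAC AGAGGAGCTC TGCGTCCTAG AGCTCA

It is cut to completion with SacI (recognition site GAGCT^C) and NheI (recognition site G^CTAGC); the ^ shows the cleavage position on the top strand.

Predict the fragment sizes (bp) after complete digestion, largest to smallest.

SacI sites (GAGCTC) start at positions 42, 62, 75, 90.
SacI cuts after base 5 of each site (before the last base), so after positions 46, 66, 79, 94.
NheI sites (GCTAGC) start at positions 7, 53.
NheI cuts after the first base of each site, so after positions 7, 53.
Combined cut positions: 7, 46, 53, 66, 79, 94.
Circular molecule, 6 cuts → 6 fragments:
  8–46 → 39 bp
  47–53 → 7 bp
  54–66 → 13 bp
  67–79 → 13 bp
  80–94 → 15 bp
  95–96 then 1–7 → 2 + 7 = 9 bp
Sorted largest to smallest: 39, 15, 13, 13, 9, 7 bp.

39, 15, 13, 13, 9, 7 bp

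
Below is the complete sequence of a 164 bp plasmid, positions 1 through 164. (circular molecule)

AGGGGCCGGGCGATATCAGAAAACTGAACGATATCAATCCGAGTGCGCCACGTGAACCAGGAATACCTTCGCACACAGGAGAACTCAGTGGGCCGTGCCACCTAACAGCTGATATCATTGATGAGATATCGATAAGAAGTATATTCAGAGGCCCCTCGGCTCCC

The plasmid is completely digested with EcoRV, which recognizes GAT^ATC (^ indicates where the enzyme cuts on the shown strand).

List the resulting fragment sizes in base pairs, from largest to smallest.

EcoRV sites (GATATC) start at positions 12, 30, 111, 125.
EcoRV cuts after base 3 of each site, so after positions 14, 32, 113, 127.
Circular molecule, 4 cuts → 4 fragments:
  15–32 → 18 bp
  33–113 → 81 bp
  114–127 → 14 bp
  128–164 then 1–14 → 37 + 14 = 51 bp
Sorted largest to smallest: 81, 51, 18, 14 bp.

81, 51, 18, 14 bp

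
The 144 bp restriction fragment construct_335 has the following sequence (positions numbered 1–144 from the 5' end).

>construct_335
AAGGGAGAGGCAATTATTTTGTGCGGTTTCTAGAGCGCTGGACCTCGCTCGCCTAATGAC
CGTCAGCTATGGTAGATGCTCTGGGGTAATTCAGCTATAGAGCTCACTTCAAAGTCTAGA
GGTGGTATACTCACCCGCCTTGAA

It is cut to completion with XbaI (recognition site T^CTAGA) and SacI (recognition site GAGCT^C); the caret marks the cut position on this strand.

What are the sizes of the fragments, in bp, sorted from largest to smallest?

75, 29, 29, 11 bp

XbaI sites (TCTAGA) start at positions 29, 115.
XbaI cuts after the first base of each site, so after positions 29, 115.
The SacI site (GAGCTC) starts at position 100.
SacI cuts after base 5 of each site (before the last base), so after position 104.
Combined cut positions: 29, 104, 115.
Linear molecule, 3 cuts → 4 fragments:
  1–29 → 29 bp
  30–104 → 75 bp
  105–115 → 11 bp
  116–144 → 29 bp
Sorted largest to smallest: 75, 29, 29, 11 bp.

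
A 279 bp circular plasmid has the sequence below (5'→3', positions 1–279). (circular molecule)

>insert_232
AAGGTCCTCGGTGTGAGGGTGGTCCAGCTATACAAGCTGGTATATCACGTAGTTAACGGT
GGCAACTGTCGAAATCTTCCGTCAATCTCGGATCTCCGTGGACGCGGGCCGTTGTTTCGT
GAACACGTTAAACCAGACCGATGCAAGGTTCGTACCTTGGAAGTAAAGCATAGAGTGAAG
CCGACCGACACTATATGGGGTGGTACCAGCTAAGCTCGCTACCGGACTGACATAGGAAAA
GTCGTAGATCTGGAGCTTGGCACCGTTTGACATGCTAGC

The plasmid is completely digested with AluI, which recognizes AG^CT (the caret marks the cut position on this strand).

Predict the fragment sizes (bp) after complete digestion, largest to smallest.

173, 51, 41, 9, 5 bp

AluI sites (AGCT) start at positions 26, 35, 208, 213, 254.
AluI cuts after base 2 of each site, so after positions 27, 36, 209, 214, 255.
Circular molecule, 5 cuts → 5 fragments:
  28–36 → 9 bp
  37–209 → 173 bp
  210–214 → 5 bp
  215–255 → 41 bp
  256–279 then 1–27 → 24 + 27 = 51 bp
Sorted largest to smallest: 173, 51, 41, 9, 5 bp.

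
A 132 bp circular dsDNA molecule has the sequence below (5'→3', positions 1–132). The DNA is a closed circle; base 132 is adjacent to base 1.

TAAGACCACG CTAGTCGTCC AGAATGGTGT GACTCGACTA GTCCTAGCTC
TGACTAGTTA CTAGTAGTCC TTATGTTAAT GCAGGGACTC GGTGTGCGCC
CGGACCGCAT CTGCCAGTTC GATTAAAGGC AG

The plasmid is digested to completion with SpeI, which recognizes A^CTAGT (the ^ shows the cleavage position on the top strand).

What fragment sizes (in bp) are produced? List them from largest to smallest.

SpeI sites (ACTAGT) start at positions 37, 53, 60.
SpeI cuts after the first base of each site, so after positions 37, 53, 60.
Circular molecule, 3 cuts → 3 fragments:
  38–53 → 16 bp
  54–60 → 7 bp
  61–132 then 1–37 → 72 + 37 = 109 bp
Sorted largest to smallest: 109, 16, 7 bp.

109, 16, 7 bp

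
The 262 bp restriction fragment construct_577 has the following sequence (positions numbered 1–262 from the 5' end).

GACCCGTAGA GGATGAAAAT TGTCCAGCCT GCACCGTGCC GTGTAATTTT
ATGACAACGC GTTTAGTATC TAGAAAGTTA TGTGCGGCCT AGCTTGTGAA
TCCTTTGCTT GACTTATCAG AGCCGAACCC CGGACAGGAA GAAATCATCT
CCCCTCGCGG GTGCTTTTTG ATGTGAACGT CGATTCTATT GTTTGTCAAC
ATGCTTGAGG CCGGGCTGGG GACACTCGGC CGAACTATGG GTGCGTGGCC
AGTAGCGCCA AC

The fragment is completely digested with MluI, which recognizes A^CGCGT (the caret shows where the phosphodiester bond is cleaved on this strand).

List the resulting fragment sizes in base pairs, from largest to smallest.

205, 57 bp

The MluI site (ACGCGT) starts at position 57.
MluI cuts after the first base of each site, so after position 57.
Linear molecule, 1 cut → 2 fragments:
  1–57 → 57 bp
  58–262 → 205 bp
Sorted largest to smallest: 205, 57 bp.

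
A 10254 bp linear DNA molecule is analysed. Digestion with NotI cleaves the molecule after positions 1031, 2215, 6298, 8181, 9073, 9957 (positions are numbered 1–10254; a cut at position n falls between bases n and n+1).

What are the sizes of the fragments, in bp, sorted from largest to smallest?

Linear molecule, 6 cuts → 7 fragments:
  1031 − 0 = 1031 bp
  2215 − 1031 = 1184 bp
  6298 − 2215 = 4083 bp
  8181 − 6298 = 1883 bp
  9073 − 8181 = 892 bp
  9957 − 9073 = 884 bp
  10254 − 9957 = 297 bp
Sorted largest to smallest: 4083, 1883, 1184, 1031, 892, 884, 297 bp.

4083, 1883, 1184, 1031, 892, 884, 297 bp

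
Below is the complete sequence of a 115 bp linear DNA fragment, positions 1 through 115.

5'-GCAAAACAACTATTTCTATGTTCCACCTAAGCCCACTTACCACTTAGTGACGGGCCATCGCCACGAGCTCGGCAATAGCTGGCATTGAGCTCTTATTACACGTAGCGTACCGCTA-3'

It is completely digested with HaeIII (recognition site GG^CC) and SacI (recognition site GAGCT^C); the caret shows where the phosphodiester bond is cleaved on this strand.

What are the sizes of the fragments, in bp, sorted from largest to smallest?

54, 24, 22, 15 bp

The HaeIII site (GGCC) starts at position 53.
HaeIII cuts after base 2 of each site, so after position 54.
SacI sites (GAGCTC) start at positions 65, 87.
SacI cuts after base 5 of each site (before the last base), so after positions 69, 91.
Combined cut positions: 54, 69, 91.
Linear molecule, 3 cuts → 4 fragments:
  1–54 → 54 bp
  55–69 → 15 bp
  70–91 → 22 bp
  92–115 → 24 bp
Sorted largest to smallest: 54, 24, 22, 15 bp.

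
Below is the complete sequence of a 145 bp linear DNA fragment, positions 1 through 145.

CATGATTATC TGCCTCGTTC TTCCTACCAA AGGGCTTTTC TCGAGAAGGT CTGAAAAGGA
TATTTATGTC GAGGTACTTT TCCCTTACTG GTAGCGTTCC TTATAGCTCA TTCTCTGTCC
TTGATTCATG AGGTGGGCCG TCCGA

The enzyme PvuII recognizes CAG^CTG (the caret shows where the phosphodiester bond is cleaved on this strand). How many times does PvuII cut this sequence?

0

No occurrence of CAGCTG is present in the sequence.
PvuII does not cut: 0 sites.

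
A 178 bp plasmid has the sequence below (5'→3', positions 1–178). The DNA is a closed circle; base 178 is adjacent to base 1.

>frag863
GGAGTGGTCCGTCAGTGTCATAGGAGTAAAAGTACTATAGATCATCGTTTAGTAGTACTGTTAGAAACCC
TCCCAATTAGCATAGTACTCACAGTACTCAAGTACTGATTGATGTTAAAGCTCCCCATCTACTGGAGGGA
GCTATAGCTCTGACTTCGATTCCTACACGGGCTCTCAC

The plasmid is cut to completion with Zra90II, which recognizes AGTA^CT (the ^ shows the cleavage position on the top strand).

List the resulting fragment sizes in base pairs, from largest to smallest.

Zra90II sites (AGTACT) start at positions 31, 54, 84, 93, 101.
Zra90II cuts after base 4 of each site, so after positions 34, 57, 87, 96, 104.
Circular molecule, 5 cuts → 5 fragments:
  35–57 → 23 bp
  58–87 → 30 bp
  88–96 → 9 bp
  97–104 → 8 bp
  105–178 then 1–34 → 74 + 34 = 108 bp
Sorted largest to smallest: 108, 30, 23, 9, 8 bp.

108, 30, 23, 9, 8 bp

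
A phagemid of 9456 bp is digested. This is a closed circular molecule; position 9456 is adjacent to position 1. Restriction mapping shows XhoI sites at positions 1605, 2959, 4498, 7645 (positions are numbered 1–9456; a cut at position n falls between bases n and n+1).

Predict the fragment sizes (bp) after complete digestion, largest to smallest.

Circular molecule, 4 cuts → 4 fragments:
  2959 − 1605 = 1354 bp
  4498 − 2959 = 1539 bp
  7645 − 4498 = 3147 bp
  wrap: 9456 − 7645 + 1605 = 3416 bp
Sorted largest to smallest: 3416, 3147, 1539, 1354 bp.

3416, 3147, 1539, 1354 bp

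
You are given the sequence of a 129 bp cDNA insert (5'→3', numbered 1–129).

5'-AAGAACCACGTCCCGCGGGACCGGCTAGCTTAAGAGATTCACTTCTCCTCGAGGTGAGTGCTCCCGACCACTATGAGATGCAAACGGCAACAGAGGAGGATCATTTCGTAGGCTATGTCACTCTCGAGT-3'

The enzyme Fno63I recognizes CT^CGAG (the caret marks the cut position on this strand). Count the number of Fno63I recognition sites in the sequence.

CTCGAG occurs starting at positions 48, 123.
Fno63I cuts at 2 sites.

2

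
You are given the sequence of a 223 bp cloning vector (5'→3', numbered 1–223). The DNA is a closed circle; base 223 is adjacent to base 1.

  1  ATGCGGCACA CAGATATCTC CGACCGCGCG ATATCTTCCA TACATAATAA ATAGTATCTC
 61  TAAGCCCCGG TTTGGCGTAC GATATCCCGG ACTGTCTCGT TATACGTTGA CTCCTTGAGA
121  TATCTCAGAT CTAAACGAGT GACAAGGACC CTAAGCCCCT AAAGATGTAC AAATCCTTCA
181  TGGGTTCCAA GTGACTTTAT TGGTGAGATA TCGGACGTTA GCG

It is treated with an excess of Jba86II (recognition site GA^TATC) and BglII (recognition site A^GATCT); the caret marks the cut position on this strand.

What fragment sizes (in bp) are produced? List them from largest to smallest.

81, 51, 38, 29, 17, 7 bp

Jba86II sites (GATATC) start at positions 13, 30, 81, 119, 207.
Jba86II cuts after base 2 of each site, so after positions 14, 31, 82, 120, 208.
The BglII site (AGATCT) starts at position 127.
BglII cuts after the first base of each site, so after position 127.
Combined cut positions: 14, 31, 82, 120, 127, 208.
Circular molecule, 6 cuts → 6 fragments:
  15–31 → 17 bp
  32–82 → 51 bp
  83–120 → 38 bp
  121–127 → 7 bp
  128–208 → 81 bp
  209–223 then 1–14 → 15 + 14 = 29 bp
Sorted largest to smallest: 81, 51, 38, 29, 17, 7 bp.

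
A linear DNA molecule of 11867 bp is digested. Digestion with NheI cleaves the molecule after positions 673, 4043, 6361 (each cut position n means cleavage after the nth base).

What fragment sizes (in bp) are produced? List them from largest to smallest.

5506, 3370, 2318, 673 bp

Linear molecule, 3 cuts → 4 fragments:
  673 − 0 = 673 bp
  4043 − 673 = 3370 bp
  6361 − 4043 = 2318 bp
  11867 − 6361 = 5506 bp
Sorted largest to smallest: 5506, 3370, 2318, 673 bp.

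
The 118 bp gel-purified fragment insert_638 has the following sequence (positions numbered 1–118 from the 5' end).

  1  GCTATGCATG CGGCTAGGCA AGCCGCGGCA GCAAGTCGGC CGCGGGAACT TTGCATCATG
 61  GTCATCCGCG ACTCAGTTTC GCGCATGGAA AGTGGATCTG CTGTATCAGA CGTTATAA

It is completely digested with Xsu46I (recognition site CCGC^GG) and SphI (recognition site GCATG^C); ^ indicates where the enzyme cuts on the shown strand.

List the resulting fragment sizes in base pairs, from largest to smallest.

Xsu46I sites (CCGCGG) start at positions 23, 40.
Xsu46I cuts after base 4 of each site, so after positions 26, 43.
The SphI site (GCATGC) starts at position 6.
SphI cuts after base 5 of each site (before the last base), so after position 10.
Combined cut positions: 10, 26, 43.
Linear molecule, 3 cuts → 4 fragments:
  1–10 → 10 bp
  11–26 → 16 bp
  27–43 → 17 bp
  44–118 → 75 bp
Sorted largest to smallest: 75, 17, 16, 10 bp.

75, 17, 16, 10 bp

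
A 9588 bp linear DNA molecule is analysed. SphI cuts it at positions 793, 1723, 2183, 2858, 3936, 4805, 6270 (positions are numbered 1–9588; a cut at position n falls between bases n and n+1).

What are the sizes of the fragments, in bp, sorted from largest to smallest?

Linear molecule, 7 cuts → 8 fragments:
  793 − 0 = 793 bp
  1723 − 793 = 930 bp
  2183 − 1723 = 460 bp
  2858 − 2183 = 675 bp
  3936 − 2858 = 1078 bp
  4805 − 3936 = 869 bp
  6270 − 4805 = 1465 bp
  9588 − 6270 = 3318 bp
Sorted largest to smallest: 3318, 1465, 1078, 930, 869, 793, 675, 460 bp.

3318, 1465, 1078, 930, 869, 793, 675, 460 bp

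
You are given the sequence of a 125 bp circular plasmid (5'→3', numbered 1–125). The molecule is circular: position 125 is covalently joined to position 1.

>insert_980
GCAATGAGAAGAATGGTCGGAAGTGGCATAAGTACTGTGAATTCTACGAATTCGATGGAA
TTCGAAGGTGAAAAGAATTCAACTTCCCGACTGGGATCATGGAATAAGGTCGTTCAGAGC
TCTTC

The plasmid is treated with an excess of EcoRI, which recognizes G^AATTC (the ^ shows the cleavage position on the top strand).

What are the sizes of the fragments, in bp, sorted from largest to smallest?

89, 17, 10, 9 bp

EcoRI sites (GAATTC) start at positions 39, 48, 58, 75.
EcoRI cuts after the first base of each site, so after positions 39, 48, 58, 75.
Circular molecule, 4 cuts → 4 fragments:
  40–48 → 9 bp
  49–58 → 10 bp
  59–75 → 17 bp
  76–125 then 1–39 → 50 + 39 = 89 bp
Sorted largest to smallest: 89, 17, 10, 9 bp.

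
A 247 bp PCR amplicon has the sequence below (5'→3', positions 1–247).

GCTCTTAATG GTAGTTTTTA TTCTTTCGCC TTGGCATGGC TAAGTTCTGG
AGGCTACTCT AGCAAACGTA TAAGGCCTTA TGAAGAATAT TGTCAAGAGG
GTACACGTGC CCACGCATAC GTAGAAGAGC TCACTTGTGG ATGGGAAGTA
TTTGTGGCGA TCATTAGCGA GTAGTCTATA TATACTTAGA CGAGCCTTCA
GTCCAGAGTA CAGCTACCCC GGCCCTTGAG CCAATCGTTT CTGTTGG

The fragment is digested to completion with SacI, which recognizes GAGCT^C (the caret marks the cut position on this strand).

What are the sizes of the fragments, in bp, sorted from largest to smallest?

The SacI site (GAGCTC) starts at position 127.
SacI cuts after base 5 of each site (before the last base), so after position 131.
Linear molecule, 1 cut → 2 fragments:
  1–131 → 131 bp
  132–247 → 116 bp
Sorted largest to smallest: 131, 116 bp.

131, 116 bp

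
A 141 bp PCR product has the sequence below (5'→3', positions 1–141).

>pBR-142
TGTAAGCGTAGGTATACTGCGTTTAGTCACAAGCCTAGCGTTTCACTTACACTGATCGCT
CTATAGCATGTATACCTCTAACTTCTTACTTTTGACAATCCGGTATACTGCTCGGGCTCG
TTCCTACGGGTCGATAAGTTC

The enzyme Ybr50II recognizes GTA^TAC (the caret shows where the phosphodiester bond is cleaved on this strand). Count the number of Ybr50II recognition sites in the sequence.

3

GTATAC occurs starting at positions 12, 70, 103.
Ybr50II cuts at 3 sites.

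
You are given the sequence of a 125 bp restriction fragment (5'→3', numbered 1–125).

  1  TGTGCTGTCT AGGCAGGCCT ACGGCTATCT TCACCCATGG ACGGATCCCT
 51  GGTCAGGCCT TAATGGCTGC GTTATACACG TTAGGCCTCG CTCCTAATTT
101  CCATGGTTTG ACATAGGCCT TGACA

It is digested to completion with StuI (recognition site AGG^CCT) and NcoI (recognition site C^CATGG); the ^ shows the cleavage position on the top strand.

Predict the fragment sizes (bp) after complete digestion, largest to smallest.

28, 22, 18, 17, 16, 16, 8 bp

StuI sites (AGGCCT) start at positions 15, 55, 83, 115.
StuI cuts after base 3 of each site, so after positions 17, 57, 85, 117.
NcoI sites (CCATGG) start at positions 35, 101.
NcoI cuts after the first base of each site, so after positions 35, 101.
Combined cut positions: 17, 35, 57, 85, 101, 117.
Linear molecule, 6 cuts → 7 fragments:
  1–17 → 17 bp
  18–35 → 18 bp
  36–57 → 22 bp
  58–85 → 28 bp
  86–101 → 16 bp
  102–117 → 16 bp
  118–125 → 8 bp
Sorted largest to smallest: 28, 22, 18, 17, 16, 16, 8 bp.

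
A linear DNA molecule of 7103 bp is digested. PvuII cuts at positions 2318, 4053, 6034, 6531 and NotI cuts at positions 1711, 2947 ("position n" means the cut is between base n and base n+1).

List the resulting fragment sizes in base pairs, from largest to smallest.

1981, 1711, 1106, 629, 607, 572, 497 bp

Combined cut positions (sorted): 1711, 2318, 2947, 4053, 6034, 6531.
Linear molecule, 6 cuts → 7 fragments:
  1711 − 0 = 1711 bp
  2318 − 1711 = 607 bp
  2947 − 2318 = 629 bp
  4053 − 2947 = 1106 bp
  6034 − 4053 = 1981 bp
  6531 − 6034 = 497 bp
  7103 − 6531 = 572 bp
Sorted largest to smallest: 1981, 1711, 1106, 629, 607, 572, 497 bp.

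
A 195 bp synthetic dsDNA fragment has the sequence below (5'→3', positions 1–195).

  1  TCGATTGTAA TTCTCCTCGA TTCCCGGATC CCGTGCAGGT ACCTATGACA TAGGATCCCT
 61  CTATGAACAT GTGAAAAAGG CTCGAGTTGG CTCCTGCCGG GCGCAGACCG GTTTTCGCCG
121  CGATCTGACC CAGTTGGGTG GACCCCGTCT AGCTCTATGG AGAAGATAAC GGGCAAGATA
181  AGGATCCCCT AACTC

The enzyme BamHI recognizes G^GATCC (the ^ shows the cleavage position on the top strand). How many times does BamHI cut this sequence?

GGATCC occurs starting at positions 26, 53, 182.
BamHI cuts at 3 sites.

3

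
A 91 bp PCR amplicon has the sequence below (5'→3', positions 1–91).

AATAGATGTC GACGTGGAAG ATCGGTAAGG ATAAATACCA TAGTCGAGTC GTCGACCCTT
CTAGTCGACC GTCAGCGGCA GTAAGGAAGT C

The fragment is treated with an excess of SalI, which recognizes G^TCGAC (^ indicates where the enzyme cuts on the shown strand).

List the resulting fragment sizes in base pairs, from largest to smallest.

43, 27, 13, 8 bp

SalI sites (GTCGAC) start at positions 8, 51, 64.
SalI cuts after the first base of each site, so after positions 8, 51, 64.
Linear molecule, 3 cuts → 4 fragments:
  1–8 → 8 bp
  9–51 → 43 bp
  52–64 → 13 bp
  65–91 → 27 bp
Sorted largest to smallest: 43, 27, 13, 8 bp.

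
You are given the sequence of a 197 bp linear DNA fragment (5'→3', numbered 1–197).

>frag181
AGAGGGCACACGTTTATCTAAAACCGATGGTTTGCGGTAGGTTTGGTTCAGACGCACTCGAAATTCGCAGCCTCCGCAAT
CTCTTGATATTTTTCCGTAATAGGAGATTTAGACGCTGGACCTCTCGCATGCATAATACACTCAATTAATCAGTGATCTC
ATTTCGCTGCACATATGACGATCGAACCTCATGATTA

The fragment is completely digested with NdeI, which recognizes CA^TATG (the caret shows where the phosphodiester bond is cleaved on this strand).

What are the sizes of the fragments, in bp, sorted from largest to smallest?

The NdeI site (CATATG) starts at position 172.
NdeI cuts after base 2 of each site, so after position 173.
Linear molecule, 1 cut → 2 fragments:
  1–173 → 173 bp
  174–197 → 24 bp
Sorted largest to smallest: 173, 24 bp.

173, 24 bp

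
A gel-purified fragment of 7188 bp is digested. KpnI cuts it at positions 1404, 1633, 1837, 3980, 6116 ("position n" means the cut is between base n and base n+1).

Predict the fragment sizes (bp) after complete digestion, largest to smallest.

Linear molecule, 5 cuts → 6 fragments:
  1404 − 0 = 1404 bp
  1633 − 1404 = 229 bp
  1837 − 1633 = 204 bp
  3980 − 1837 = 2143 bp
  6116 − 3980 = 2136 bp
  7188 − 6116 = 1072 bp
Sorted largest to smallest: 2143, 2136, 1404, 1072, 229, 204 bp.

2143, 2136, 1404, 1072, 229, 204 bp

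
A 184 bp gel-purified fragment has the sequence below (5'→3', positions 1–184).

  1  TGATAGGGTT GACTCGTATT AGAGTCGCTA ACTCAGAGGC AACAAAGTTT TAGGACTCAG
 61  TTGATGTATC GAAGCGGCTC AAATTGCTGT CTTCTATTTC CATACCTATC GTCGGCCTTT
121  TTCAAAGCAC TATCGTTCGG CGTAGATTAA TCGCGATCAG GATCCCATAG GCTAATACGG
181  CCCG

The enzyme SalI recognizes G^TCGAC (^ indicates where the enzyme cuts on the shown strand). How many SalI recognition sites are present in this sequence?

0

No occurrence of GTCGAC is present in the sequence.
SalI does not cut: 0 sites.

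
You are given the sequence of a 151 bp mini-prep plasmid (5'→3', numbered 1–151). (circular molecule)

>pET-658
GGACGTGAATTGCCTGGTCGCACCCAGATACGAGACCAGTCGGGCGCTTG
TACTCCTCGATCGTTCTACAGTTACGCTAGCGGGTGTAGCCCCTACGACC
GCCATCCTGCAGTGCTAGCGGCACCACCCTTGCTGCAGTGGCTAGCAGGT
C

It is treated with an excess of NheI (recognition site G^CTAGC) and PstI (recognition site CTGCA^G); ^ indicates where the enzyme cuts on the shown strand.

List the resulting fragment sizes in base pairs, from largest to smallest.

NheI sites (GCTAGC) start at positions 76, 114, 141.
NheI cuts after the first base of each site, so after positions 76, 114, 141.
PstI sites (CTGCAG) start at positions 107, 133.
PstI cuts after base 5 of each site (before the last base), so after positions 111, 137.
Combined cut positions: 76, 111, 114, 137, 141.
Circular molecule, 5 cuts → 5 fragments:
  77–111 → 35 bp
  112–114 → 3 bp
  115–137 → 23 bp
  138–141 → 4 bp
  142–151 then 1–76 → 10 + 76 = 86 bp
Sorted largest to smallest: 86, 35, 23, 4, 3 bp.

86, 35, 23, 4, 3 bp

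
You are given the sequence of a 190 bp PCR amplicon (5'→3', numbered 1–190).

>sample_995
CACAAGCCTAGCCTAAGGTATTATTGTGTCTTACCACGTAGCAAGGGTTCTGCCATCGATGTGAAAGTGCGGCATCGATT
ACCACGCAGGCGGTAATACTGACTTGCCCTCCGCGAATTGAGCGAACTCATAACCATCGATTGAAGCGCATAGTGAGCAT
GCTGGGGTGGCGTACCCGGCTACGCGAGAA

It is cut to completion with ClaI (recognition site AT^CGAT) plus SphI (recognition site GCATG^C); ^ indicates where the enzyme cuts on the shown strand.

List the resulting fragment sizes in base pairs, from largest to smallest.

ClaI sites (ATCGAT) start at positions 55, 74, 136.
ClaI cuts after base 2 of each site, so after positions 56, 75, 137.
The SphI site (GCATGC) starts at position 157.
SphI cuts after base 5 of each site (before the last base), so after position 161.
Combined cut positions: 56, 75, 137, 161.
Linear molecule, 4 cuts → 5 fragments:
  1–56 → 56 bp
  57–75 → 19 bp
  76–137 → 62 bp
  138–161 → 24 bp
  162–190 → 29 bp
Sorted largest to smallest: 62, 56, 29, 24, 19 bp.

62, 56, 29, 24, 19 bp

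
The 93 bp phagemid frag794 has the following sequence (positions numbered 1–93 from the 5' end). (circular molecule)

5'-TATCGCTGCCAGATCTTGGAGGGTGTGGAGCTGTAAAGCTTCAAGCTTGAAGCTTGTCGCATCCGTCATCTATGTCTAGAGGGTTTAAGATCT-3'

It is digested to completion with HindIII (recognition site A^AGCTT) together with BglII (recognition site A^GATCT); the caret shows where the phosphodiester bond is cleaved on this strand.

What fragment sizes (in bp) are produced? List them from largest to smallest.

38, 25, 16, 7, 7 bp

HindIII sites (AAGCTT) start at positions 36, 43, 50.
HindIII cuts after the first base of each site, so after positions 36, 43, 50.
BglII sites (AGATCT) start at positions 11, 88.
BglII cuts after the first base of each site, so after positions 11, 88.
Combined cut positions: 11, 36, 43, 50, 88.
Circular molecule, 5 cuts → 5 fragments:
  12–36 → 25 bp
  37–43 → 7 bp
  44–50 → 7 bp
  51–88 → 38 bp
  89–93 then 1–11 → 5 + 11 = 16 bp
Sorted largest to smallest: 38, 25, 16, 7, 7 bp.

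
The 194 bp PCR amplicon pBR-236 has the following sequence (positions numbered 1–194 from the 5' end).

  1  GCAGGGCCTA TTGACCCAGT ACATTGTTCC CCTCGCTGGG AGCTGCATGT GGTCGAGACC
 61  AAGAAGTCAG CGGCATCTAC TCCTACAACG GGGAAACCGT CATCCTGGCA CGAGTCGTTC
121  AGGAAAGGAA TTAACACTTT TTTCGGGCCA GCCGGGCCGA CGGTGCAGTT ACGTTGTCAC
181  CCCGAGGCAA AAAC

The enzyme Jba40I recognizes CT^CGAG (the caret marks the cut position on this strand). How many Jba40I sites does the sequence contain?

0

No occurrence of CTCGAG is present in the sequence.
Jba40I does not cut: 0 sites.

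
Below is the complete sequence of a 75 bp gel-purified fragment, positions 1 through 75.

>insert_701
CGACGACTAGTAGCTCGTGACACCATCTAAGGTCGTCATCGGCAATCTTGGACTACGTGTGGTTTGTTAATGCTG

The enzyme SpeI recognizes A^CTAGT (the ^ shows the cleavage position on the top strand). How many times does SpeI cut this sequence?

ACTAGT occurs starting at position 6.
SpeI cuts at 1 site.

1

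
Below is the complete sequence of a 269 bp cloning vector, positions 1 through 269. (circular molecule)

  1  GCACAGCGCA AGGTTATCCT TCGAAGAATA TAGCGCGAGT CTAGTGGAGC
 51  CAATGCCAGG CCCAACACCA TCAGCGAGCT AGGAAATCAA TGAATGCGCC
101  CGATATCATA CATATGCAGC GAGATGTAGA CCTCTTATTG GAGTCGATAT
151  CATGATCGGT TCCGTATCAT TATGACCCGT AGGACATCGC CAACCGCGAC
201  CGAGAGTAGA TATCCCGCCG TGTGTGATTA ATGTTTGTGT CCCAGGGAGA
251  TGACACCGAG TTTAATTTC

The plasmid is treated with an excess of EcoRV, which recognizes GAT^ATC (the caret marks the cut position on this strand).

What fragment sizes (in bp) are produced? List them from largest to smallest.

EcoRV sites (GATATC) start at positions 102, 146, 209.
EcoRV cuts after base 3 of each site, so after positions 104, 148, 211.
Circular molecule, 3 cuts → 3 fragments:
  105–148 → 44 bp
  149–211 → 63 bp
  212–269 then 1–104 → 58 + 104 = 162 bp
Sorted largest to smallest: 162, 63, 44 bp.

162, 63, 44 bp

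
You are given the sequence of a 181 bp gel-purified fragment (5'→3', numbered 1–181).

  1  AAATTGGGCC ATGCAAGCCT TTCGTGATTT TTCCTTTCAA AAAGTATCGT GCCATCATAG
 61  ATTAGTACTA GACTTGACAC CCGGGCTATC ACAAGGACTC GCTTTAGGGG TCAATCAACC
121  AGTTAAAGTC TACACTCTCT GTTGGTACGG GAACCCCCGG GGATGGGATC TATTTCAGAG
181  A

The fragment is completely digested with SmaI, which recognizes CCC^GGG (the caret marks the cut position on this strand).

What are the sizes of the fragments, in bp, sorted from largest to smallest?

SmaI sites (CCCGGG) start at positions 80, 156.
SmaI cuts after base 3 of each site, so after positions 82, 158.
Linear molecule, 2 cuts → 3 fragments:
  1–82 → 82 bp
  83–158 → 76 bp
  159–181 → 23 bp
Sorted largest to smallest: 82, 76, 23 bp.

82, 76, 23 bp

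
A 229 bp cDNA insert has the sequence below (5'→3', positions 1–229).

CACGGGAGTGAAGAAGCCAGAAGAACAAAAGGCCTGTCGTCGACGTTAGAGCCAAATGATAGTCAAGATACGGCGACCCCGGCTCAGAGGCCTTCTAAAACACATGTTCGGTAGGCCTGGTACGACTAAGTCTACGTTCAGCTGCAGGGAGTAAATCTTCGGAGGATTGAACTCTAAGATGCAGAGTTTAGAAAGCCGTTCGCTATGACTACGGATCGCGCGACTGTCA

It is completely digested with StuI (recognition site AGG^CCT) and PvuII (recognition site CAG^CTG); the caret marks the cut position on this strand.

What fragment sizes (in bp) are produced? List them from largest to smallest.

88, 58, 32, 26, 25 bp

StuI sites (AGGCCT) start at positions 30, 88, 113.
StuI cuts after base 3 of each site, so after positions 32, 90, 115.
The PvuII site (CAGCTG) starts at position 139.
PvuII cuts after base 3 of each site, so after position 141.
Combined cut positions: 32, 90, 115, 141.
Linear molecule, 4 cuts → 5 fragments:
  1–32 → 32 bp
  33–90 → 58 bp
  91–115 → 25 bp
  116–141 → 26 bp
  142–229 → 88 bp
Sorted largest to smallest: 88, 58, 32, 26, 25 bp.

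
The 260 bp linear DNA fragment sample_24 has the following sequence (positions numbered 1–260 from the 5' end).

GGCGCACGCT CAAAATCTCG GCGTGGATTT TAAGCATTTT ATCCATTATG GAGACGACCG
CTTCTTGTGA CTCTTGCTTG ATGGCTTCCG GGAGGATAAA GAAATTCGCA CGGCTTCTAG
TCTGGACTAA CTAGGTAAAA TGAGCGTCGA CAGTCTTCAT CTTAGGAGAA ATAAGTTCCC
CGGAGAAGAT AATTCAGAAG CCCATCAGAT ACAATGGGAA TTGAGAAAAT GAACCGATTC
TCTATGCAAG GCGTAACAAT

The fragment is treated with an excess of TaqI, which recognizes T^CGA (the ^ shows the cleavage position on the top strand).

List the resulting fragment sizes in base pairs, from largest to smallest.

147, 113 bp

The TaqI site (TCGA) starts at position 147.
TaqI cuts after the first base of each site, so after position 147.
Linear molecule, 1 cut → 2 fragments:
  1–147 → 147 bp
  148–260 → 113 bp
Sorted largest to smallest: 147, 113 bp.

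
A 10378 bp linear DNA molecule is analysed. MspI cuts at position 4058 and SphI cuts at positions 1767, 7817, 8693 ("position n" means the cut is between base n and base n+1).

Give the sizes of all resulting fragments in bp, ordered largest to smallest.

Combined cut positions (sorted): 1767, 4058, 7817, 8693.
Linear molecule, 4 cuts → 5 fragments:
  1767 − 0 = 1767 bp
  4058 − 1767 = 2291 bp
  7817 − 4058 = 3759 bp
  8693 − 7817 = 876 bp
  10378 − 8693 = 1685 bp
Sorted largest to smallest: 3759, 2291, 1767, 1685, 876 bp.

3759, 2291, 1767, 1685, 876 bp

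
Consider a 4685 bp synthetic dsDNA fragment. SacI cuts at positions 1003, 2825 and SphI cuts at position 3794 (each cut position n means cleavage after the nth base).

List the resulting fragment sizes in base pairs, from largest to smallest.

Combined cut positions (sorted): 1003, 2825, 3794.
Linear molecule, 3 cuts → 4 fragments:
  1003 − 0 = 1003 bp
  2825 − 1003 = 1822 bp
  3794 − 2825 = 969 bp
  4685 − 3794 = 891 bp
Sorted largest to smallest: 1822, 1003, 969, 891 bp.

1822, 1003, 969, 891 bp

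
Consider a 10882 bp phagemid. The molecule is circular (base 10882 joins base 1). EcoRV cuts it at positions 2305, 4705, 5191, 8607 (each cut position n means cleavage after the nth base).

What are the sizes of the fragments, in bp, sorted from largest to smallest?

Circular molecule, 4 cuts → 4 fragments:
  4705 − 2305 = 2400 bp
  5191 − 4705 = 486 bp
  8607 − 5191 = 3416 bp
  wrap: 10882 − 8607 + 2305 = 4580 bp
Sorted largest to smallest: 4580, 3416, 2400, 486 bp.

4580, 3416, 2400, 486 bp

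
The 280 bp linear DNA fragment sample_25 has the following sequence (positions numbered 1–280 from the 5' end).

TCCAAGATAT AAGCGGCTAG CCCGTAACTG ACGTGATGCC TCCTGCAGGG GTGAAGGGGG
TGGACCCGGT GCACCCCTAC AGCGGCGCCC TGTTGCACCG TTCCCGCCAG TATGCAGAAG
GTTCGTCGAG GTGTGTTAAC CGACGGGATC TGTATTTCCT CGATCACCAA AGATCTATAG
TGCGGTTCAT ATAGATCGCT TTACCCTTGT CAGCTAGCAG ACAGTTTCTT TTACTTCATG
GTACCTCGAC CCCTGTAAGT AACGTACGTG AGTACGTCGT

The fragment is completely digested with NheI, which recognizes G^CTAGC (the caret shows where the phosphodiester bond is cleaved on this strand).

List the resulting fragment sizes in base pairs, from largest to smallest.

NheI sites (GCTAGC) start at positions 16, 213.
NheI cuts after the first base of each site, so after positions 16, 213.
Linear molecule, 2 cuts → 3 fragments:
  1–16 → 16 bp
  17–213 → 197 bp
  214–280 → 67 bp
Sorted largest to smallest: 197, 67, 16 bp.

197, 67, 16 bp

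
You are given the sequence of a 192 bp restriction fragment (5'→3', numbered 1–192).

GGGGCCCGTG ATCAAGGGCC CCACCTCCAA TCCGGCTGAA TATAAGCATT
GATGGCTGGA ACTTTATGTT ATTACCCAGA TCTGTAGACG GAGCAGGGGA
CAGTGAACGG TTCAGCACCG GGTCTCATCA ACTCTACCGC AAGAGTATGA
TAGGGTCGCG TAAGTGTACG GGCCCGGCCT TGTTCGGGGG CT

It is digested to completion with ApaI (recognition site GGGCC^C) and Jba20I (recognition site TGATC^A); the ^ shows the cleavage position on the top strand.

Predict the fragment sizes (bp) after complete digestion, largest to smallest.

ApaI sites (GGGCCC) start at positions 2, 16, 170.
ApaI cuts after base 5 of each site (before the last base), so after positions 6, 20, 174.
The Jba20I site (TGATCA) starts at position 9.
Jba20I cuts after base 5 of each site (before the last base), so after position 13.
Combined cut positions: 6, 13, 20, 174.
Linear molecule, 4 cuts → 5 fragments:
  1–6 → 6 bp
  7–13 → 7 bp
  14–20 → 7 bp
  21–174 → 154 bp
  175–192 → 18 bp
Sorted largest to smallest: 154, 18, 7, 7, 6 bp.

154, 18, 7, 7, 6 bp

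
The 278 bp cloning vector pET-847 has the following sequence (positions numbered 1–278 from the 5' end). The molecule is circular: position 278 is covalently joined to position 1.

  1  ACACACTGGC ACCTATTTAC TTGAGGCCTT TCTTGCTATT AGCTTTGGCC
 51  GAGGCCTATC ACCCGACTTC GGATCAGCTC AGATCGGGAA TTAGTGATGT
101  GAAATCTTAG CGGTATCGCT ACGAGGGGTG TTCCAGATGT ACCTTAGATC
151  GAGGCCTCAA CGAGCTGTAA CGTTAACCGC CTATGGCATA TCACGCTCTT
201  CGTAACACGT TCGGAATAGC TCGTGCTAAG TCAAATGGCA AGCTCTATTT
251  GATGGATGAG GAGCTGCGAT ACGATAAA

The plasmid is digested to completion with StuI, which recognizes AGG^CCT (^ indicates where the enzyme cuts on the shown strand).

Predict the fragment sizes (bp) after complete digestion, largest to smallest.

StuI sites (AGGCCT) start at positions 24, 52, 152.
StuI cuts after base 3 of each site, so after positions 26, 54, 154.
Circular molecule, 3 cuts → 3 fragments:
  27–54 → 28 bp
  55–154 → 100 bp
  155–278 then 1–26 → 124 + 26 = 150 bp
Sorted largest to smallest: 150, 100, 28 bp.

150, 100, 28 bp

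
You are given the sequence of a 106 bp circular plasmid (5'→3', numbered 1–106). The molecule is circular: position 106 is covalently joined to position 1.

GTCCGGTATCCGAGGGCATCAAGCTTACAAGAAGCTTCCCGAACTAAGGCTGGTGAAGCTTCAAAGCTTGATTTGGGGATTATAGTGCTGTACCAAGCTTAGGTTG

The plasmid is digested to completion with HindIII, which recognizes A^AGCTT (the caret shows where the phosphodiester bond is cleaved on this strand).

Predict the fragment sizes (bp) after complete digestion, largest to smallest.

32, 31, 24, 11, 8 bp

HindIII sites (AAGCTT) start at positions 21, 32, 56, 64, 95.
HindIII cuts after the first base of each site, so after positions 21, 32, 56, 64, 95.
Circular molecule, 5 cuts → 5 fragments:
  22–32 → 11 bp
  33–56 → 24 bp
  57–64 → 8 bp
  65–95 → 31 bp
  96–106 then 1–21 → 11 + 21 = 32 bp
Sorted largest to smallest: 32, 31, 24, 11, 8 bp.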